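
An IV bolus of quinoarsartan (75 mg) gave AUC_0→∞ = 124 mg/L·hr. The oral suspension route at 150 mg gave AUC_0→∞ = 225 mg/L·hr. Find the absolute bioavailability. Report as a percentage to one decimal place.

F = 90.7%

F = (AUC_ev / D_ev) / (AUC_iv / D_iv)
  = (225/150) / (124/75)
  = 1.5 / 1.65333 = 0.9073
  = 90.73%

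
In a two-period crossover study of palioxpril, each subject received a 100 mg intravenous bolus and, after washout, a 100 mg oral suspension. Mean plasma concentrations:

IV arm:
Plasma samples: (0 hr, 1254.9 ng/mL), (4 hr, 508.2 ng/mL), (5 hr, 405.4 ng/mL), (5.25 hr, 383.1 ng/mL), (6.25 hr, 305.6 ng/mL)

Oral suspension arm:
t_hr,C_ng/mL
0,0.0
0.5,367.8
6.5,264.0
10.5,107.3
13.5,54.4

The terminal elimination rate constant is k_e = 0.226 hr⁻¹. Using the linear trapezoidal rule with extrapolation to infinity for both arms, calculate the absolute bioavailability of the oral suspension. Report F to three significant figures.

F = 0.556

Trapezoidal AUC_0→6.25 (IV):
  [0→4]: (1254.9+508.2)/2 × 4 = 3526.2
  [4→5]: (508.2+405.4)/2 × 1 = 456.8
  [5→5.25]: (405.4+383.1)/2 × 0.25 = 98.5625
  [5.25→6.25]: (383.1+305.6)/2 × 1 = 344.35
  Sum = 4425.9125 ng/mL·hr
IV tail: 305.6/0.226 = 1352.212; AUC_iv,0→∞ = 4425.9125 + 1352.212 = 5778.1245 ng/mL·hr
Trapezoidal AUC_0→13.5 (oral suspension):
  [0→0.5]: (0.0+367.8)/2 × 0.5 = 91.95
  [0.5→6.5]: (367.8+264.0)/2 × 6 = 1895.4
  [6.5→10.5]: (264.0+107.3)/2 × 4 = 742.6
  [10.5→13.5]: (107.3+54.4)/2 × 3 = 242.55
  Sum = 2972.5 ng/mL·hr
oral suspension tail: 54.4/0.226 = 240.708; AUC_ev,0→∞ = 2972.5 + 240.708 = 3213.208 ng/mL·hr
F = (AUC_ev/D_ev)/(AUC_iv/D_iv) = (3213.208/100)/(5778.1245/100) = 32.13208/57.781245 = 0.5561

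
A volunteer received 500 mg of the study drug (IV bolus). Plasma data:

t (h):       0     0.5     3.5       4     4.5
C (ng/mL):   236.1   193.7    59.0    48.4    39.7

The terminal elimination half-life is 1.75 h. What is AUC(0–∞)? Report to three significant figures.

AUC = 636 ng/mL·h

Trapezoidal AUC_0→4.5:
  [0→0.5]: (236.1+193.7)/2 × 0.5 = 107.45
  [0.5→3.5]: (193.7+59.0)/2 × 3 = 379.05
  [3.5→4]: (59.0+48.4)/2 × 0.5 = 26.85
  [4→4.5]: (48.4+39.7)/2 × 0.5 = 22.025
  Sum = 535.375 ng/mL·h
k_e = ln2 / t½ = 0.693147 / 1.75 = 0.3961 h^-1
Extrapolated tail: C_last / k_e = 39.7 / 0.3961 = 100.227
AUC_0→∞ = 535.375 + 100.227 = 635.602 ng/mL·h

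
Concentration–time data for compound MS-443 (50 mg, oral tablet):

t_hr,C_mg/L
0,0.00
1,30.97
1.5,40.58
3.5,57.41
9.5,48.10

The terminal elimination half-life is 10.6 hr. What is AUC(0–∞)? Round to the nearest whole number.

AUC = 1183 mg/L·hr

Trapezoidal AUC_0→9.5:
  [0→1]: (0.00+30.97)/2 × 1 = 15.485
  [1→1.5]: (30.97+40.58)/2 × 0.5 = 17.8875
  [1.5→3.5]: (40.58+57.41)/2 × 2 = 97.99
  [3.5→9.5]: (57.41+48.10)/2 × 6 = 316.53
  Sum = 447.8925 mg/L·hr
k_e = ln2 / t½ = 0.693147 / 10.6 = 0.0654 hr^-1
Extrapolated tail: C_last / k_e = 48.10 / 0.0654 = 735.474
AUC_0→∞ = 447.8925 + 735.474 = 1183.3665 mg/L·hr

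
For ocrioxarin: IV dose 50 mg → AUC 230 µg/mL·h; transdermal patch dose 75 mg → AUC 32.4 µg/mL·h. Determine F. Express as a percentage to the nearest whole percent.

F = 9%

F = (AUC_ev / D_ev) / (AUC_iv / D_iv)
  = (32.4/75) / (230/50)
  = 0.432 / 4.6 = 0.0939
  = 9.39%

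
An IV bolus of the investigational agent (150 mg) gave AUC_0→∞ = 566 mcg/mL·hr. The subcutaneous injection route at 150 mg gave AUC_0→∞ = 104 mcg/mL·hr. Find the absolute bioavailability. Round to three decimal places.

F = (AUC_ev / D_ev) / (AUC_iv / D_iv)
  = (104/150) / (566/150)
  = 0.693333 / 3.77333 = 0.1837

F = 0.184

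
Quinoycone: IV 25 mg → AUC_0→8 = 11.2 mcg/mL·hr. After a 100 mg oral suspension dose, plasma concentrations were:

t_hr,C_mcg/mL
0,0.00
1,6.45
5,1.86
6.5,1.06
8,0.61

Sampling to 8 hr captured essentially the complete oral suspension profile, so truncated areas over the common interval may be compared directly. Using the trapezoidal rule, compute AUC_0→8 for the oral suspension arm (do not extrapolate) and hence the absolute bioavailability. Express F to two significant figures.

F = 0.52

Trapezoidal AUC_0→8 (oral suspension):
  [0→1]: (0.00+6.45)/2 × 1 = 3.225
  [1→5]: (6.45+1.86)/2 × 4 = 16.62
  [5→6.5]: (1.86+1.06)/2 × 1.5 = 2.19
  [6.5→8]: (1.06+0.61)/2 × 1.5 = 1.2525
  Sum = 23.2875 mcg/mL·hr
F = (AUC_ev/D_ev)/(AUC_iv/D_iv) = (23.2875/100)/(11.2/25) = 0.232875/0.448 = 0.5198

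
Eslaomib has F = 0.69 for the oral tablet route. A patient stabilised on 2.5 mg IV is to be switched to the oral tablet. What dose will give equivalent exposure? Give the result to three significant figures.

For equal systemic exposure: F × D_ev = D_iv
D_ev = D_iv / F = 2.5 / 0.69 = 3.62319 mg

D_oral = 3.62 mg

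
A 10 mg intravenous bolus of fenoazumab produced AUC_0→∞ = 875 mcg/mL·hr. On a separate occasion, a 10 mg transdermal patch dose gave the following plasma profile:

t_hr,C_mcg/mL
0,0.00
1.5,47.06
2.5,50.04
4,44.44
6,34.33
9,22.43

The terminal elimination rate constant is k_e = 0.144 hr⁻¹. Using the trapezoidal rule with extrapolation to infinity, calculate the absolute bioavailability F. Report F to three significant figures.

Trapezoidal AUC_0→9 (transdermal patch):
  [0→1.5]: (0.00+47.06)/2 × 1.5 = 35.295
  [1.5→2.5]: (47.06+50.04)/2 × 1 = 48.55
  [2.5→4]: (50.04+44.44)/2 × 1.5 = 70.86
  [4→6]: (44.44+34.33)/2 × 2 = 78.77
  [6→9]: (34.33+22.43)/2 × 3 = 85.14
  Sum = 318.615 mcg/mL·hr
Tail: C_last/k_e = 22.43/0.144 = 155.764
AUC_0→∞ (transdermal patch) = 318.615 + 155.764 = 474.379 mcg/mL·hr
F = (AUC_ev/D_ev)/(AUC_iv/D_iv) = (474.379/10)/(875/10) = 47.4379/87.5 = 0.5421

F = 0.542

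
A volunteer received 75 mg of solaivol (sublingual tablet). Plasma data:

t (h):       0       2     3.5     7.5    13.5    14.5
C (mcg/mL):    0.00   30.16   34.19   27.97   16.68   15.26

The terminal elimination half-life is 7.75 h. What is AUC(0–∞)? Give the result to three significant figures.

Trapezoidal AUC_0→14.5:
  [0→2]: (0.00+30.16)/2 × 2 = 30.16
  [2→3.5]: (30.16+34.19)/2 × 1.5 = 48.2625
  [3.5→7.5]: (34.19+27.97)/2 × 4 = 124.32
  [7.5→13.5]: (27.97+16.68)/2 × 6 = 133.95
  [13.5→14.5]: (16.68+15.26)/2 × 1 = 15.97
  Sum = 352.6625 mcg/mL·h
k_e = ln2 / t½ = 0.693147 / 7.75 = 0.0894 h^-1
Extrapolated tail: C_last / k_e = 15.26 / 0.0894 = 170.694
AUC_0→∞ = 352.6625 + 170.694 = 523.3565 mcg/mL·h

AUC = 523 mcg/mL·h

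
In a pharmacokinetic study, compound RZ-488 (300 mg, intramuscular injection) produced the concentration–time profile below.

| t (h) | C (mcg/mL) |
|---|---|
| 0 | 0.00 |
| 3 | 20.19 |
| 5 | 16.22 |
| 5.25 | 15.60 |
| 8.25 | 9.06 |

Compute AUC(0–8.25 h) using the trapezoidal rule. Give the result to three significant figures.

AUC = 108 mcg/mL·h

Trapezoidal AUC_0→8.25:
  [0→3]: (0.00+20.19)/2 × 3 = 30.285
  [3→5]: (20.19+16.22)/2 × 2 = 36.41
  [5→5.25]: (16.22+15.60)/2 × 0.25 = 3.9775
  [5.25→8.25]: (15.60+9.06)/2 × 3 = 36.99
  Sum = 107.6625 mcg/mL·h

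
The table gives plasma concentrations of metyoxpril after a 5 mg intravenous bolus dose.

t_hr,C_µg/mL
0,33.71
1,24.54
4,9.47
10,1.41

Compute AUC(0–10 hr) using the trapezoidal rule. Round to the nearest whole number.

Trapezoidal AUC_0→10:
  [0→1]: (33.71+24.54)/2 × 1 = 29.125
  [1→4]: (24.54+9.47)/2 × 3 = 51.015
  [4→10]: (9.47+1.41)/2 × 6 = 32.64
  Sum = 112.78 µg/mL·hr

AUC = 113 µg/mL·hr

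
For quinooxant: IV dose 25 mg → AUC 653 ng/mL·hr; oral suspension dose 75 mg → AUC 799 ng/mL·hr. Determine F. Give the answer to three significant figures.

F = (AUC_ev / D_ev) / (AUC_iv / D_iv)
  = (799/75) / (653/25)
  = 10.6533 / 26.12 = 0.4079

F = 0.408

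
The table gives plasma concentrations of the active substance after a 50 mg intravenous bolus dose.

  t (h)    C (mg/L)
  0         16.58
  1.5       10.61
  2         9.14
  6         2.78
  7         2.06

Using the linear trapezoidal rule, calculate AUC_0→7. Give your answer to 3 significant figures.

AUC = 51.6 mg/L·h

Trapezoidal AUC_0→7:
  [0→1.5]: (16.58+10.61)/2 × 1.5 = 20.3925
  [1.5→2]: (10.61+9.14)/2 × 0.5 = 4.9375
  [2→6]: (9.14+2.78)/2 × 4 = 23.84
  [6→7]: (2.78+2.06)/2 × 1 = 2.42
  Sum = 51.59 mg/L·h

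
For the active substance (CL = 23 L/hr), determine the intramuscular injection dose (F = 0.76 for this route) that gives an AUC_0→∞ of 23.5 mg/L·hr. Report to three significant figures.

Dose = CL × AUC_0→∞ / F
     = 23 × 23.5 / 0.76 = 711.184 mg

Dose = 711 mg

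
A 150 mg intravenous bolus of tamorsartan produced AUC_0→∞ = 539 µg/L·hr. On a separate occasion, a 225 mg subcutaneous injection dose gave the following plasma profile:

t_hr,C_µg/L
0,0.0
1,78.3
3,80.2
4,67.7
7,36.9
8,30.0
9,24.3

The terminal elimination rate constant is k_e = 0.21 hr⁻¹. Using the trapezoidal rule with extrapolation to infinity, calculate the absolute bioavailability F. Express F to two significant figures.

F = 0.75

Trapezoidal AUC_0→9 (subcutaneous injection):
  [0→1]: (0.0+78.3)/2 × 1 = 39.15
  [1→3]: (78.3+80.2)/2 × 2 = 158.5
  [3→4]: (80.2+67.7)/2 × 1 = 73.95
  [4→7]: (67.7+36.9)/2 × 3 = 156.9
  [7→8]: (36.9+30.0)/2 × 1 = 33.45
  [8→9]: (30.0+24.3)/2 × 1 = 27.15
  Sum = 489.1 µg/L·hr
Tail: C_last/k_e = 24.3/0.21 = 115.714
AUC_0→∞ (subcutaneous injection) = 489.1 + 115.714 = 604.814 µg/L·hr
F = (AUC_ev/D_ev)/(AUC_iv/D_iv) = (604.814/225)/(539/150) = 2.68806/3.59333 = 0.7481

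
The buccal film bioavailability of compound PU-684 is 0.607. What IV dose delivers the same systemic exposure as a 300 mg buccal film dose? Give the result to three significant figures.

Systemic exposure from an extravascular dose = F × D_ev, so the equivalent IV dose is F × D_ev.
D_iv = F × D_ev = 0.607 × 300 = 182.1 mg

D_iv = 182 mg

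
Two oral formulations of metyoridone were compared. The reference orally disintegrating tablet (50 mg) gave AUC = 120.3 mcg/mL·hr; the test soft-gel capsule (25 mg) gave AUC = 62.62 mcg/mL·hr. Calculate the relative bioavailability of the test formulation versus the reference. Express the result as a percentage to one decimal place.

F_rel = (AUC_test/D_test) / (AUC_ref/D_ref)
      = (62.62/25) / (120.3/50)
      = 2.5048 / 2.406 = 1.0411 = 104.11%

F_rel = 104.1%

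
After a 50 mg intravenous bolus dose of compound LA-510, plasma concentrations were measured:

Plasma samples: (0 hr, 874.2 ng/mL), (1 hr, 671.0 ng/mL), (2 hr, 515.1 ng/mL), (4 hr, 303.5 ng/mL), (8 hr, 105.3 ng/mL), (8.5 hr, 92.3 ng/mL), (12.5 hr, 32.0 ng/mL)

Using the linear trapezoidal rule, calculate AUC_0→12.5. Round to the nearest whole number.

Trapezoidal AUC_0→12.5:
  [0→1]: (874.2+671.0)/2 × 1 = 772.6
  [1→2]: (671.0+515.1)/2 × 1 = 593.05
  [2→4]: (515.1+303.5)/2 × 2 = 818.6
  [4→8]: (303.5+105.3)/2 × 4 = 817.6
  [8→8.5]: (105.3+92.3)/2 × 0.5 = 49.4
  [8.5→12.5]: (92.3+32.0)/2 × 4 = 248.6
  Sum = 3299.85 ng/mL·hr

AUC = 3300 ng/mL·hr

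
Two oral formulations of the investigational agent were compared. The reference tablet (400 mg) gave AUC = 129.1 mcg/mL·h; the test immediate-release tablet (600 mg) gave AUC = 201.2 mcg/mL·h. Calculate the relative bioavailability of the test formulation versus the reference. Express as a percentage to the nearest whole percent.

F_rel = 104%

F_rel = (AUC_test/D_test) / (AUC_ref/D_ref)
      = (201.2/600) / (129.1/400)
      = 0.335333 / 0.32275 = 1.0390 = 103.90%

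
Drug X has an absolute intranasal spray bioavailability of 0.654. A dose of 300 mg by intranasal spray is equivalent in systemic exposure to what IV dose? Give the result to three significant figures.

D_iv = 196 mg

Systemic exposure from an extravascular dose = F × D_ev, so the equivalent IV dose is F × D_ev.
D_iv = F × D_ev = 0.654 × 300 = 196.2 mg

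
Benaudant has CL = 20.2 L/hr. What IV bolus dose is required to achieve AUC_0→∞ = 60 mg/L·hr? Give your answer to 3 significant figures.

Dose_iv = CL × AUC_0→∞
     = 20.2 × 60 = 1212 mg

Dose = 1210 mg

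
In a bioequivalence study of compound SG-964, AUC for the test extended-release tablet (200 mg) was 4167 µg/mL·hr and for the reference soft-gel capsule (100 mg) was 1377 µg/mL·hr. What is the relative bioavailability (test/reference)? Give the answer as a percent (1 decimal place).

F_rel = (AUC_test/D_test) / (AUC_ref/D_ref)
      = (4167/200) / (1377/100)
      = 20.835 / 13.77 = 1.5131 = 151.31%

F_rel = 151.3%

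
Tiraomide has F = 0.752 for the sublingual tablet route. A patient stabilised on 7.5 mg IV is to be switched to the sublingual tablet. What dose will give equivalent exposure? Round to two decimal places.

For equal systemic exposure: F × D_ev = D_iv
D_ev = D_iv / F = 7.5 / 0.752 = 9.9734 mg

D_sublingual = 9.97 mg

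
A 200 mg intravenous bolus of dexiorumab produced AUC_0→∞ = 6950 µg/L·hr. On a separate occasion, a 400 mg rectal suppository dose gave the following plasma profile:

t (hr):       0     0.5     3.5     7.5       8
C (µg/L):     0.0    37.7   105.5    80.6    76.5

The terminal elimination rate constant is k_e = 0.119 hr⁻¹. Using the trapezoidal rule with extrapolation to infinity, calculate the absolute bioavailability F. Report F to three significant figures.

Trapezoidal AUC_0→8 (rectal suppository):
  [0→0.5]: (0.0+37.7)/2 × 0.5 = 9.425
  [0.5→3.5]: (37.7+105.5)/2 × 3 = 214.8
  [3.5→7.5]: (105.5+80.6)/2 × 4 = 372.2
  [7.5→8]: (80.6+76.5)/2 × 0.5 = 39.275
  Sum = 635.7 µg/L·hr
Tail: C_last/k_e = 76.5/0.119 = 642.857
AUC_0→∞ (rectal suppository) = 635.7 + 642.857 = 1278.557 µg/L·hr
F = (AUC_ev/D_ev)/(AUC_iv/D_iv) = (1278.557/400)/(6950/200) = 3.1963925/34.75 = 0.0920

F = 0.0920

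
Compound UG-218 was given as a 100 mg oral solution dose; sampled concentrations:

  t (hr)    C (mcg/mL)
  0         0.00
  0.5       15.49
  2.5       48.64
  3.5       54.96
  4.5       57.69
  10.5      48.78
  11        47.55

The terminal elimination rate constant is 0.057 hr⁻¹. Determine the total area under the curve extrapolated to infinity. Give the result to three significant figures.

AUC = 1350 mcg/mL·hr

Trapezoidal AUC_0→11:
  [0→0.5]: (0.00+15.49)/2 × 0.5 = 3.8725
  [0.5→2.5]: (15.49+48.64)/2 × 2 = 64.13
  [2.5→3.5]: (48.64+54.96)/2 × 1 = 51.8
  [3.5→4.5]: (54.96+57.69)/2 × 1 = 56.325
  [4.5→10.5]: (57.69+48.78)/2 × 6 = 319.41
  [10.5→11]: (48.78+47.55)/2 × 0.5 = 24.0825
  Sum = 519.62 mcg/mL·hr
Extrapolated tail: C_last / k_e = 47.55 / 0.057 = 834.211
AUC_0→∞ = 519.62 + 834.211 = 1353.831 mcg/mL·hr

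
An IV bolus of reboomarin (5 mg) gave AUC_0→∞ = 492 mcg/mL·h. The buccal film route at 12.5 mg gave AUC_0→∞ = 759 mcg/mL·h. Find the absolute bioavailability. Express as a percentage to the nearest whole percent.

F = 62%

F = (AUC_ev / D_ev) / (AUC_iv / D_iv)
  = (759/12.5) / (492/5)
  = 60.72 / 98.4 = 0.6171
  = 61.71%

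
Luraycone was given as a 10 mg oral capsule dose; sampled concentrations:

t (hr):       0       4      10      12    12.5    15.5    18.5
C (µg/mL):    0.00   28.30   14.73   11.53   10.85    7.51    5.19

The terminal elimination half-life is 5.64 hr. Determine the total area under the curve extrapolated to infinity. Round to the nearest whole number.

AUC = 306 µg/mL·hr

Trapezoidal AUC_0→18.5:
  [0→4]: (0.00+28.30)/2 × 4 = 56.6
  [4→10]: (28.30+14.73)/2 × 6 = 129.09
  [10→12]: (14.73+11.53)/2 × 2 = 26.26
  [12→12.5]: (11.53+10.85)/2 × 0.5 = 5.595
  [12.5→15.5]: (10.85+7.51)/2 × 3 = 27.54
  [15.5→18.5]: (7.51+5.19)/2 × 3 = 19.05
  Sum = 264.135 µg/mL·hr
k_e = ln2 / t½ = 0.693147 / 5.64 = 0.1229 hr^-1
Extrapolated tail: C_last / k_e = 5.19 / 0.1229 = 42.229
AUC_0→∞ = 264.135 + 42.229 = 306.364 µg/mL·hr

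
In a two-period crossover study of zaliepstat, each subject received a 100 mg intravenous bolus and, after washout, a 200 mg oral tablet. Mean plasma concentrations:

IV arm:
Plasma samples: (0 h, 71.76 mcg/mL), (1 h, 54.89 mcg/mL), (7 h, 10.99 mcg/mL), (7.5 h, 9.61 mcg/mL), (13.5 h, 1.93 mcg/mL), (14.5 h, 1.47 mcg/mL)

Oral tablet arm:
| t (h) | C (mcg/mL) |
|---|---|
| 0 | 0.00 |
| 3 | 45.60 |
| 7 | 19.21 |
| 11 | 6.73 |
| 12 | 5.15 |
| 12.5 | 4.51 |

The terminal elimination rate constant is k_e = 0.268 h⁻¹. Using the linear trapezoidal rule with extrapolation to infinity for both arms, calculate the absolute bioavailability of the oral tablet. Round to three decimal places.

F = 0.447

Trapezoidal AUC_0→14.5 (IV):
  [0→1]: (71.76+54.89)/2 × 1 = 63.325
  [1→7]: (54.89+10.99)/2 × 6 = 197.64
  [7→7.5]: (10.99+9.61)/2 × 0.5 = 5.15
  [7.5→13.5]: (9.61+1.93)/2 × 6 = 34.62
  [13.5→14.5]: (1.93+1.47)/2 × 1 = 1.7
  Sum = 302.435 mcg/mL·h
IV tail: 1.47/0.268 = 5.485; AUC_iv,0→∞ = 302.435 + 5.485 = 307.92 mcg/mL·h
Trapezoidal AUC_0→12.5 (oral tablet):
  [0→3]: (0.00+45.60)/2 × 3 = 68.4
  [3→7]: (45.60+19.21)/2 × 4 = 129.62
  [7→11]: (19.21+6.73)/2 × 4 = 51.88
  [11→12]: (6.73+5.15)/2 × 1 = 5.94
  [12→12.5]: (5.15+4.51)/2 × 0.5 = 2.415
  Sum = 258.255 mcg/mL·h
oral tablet tail: 4.51/0.268 = 16.828; AUC_ev,0→∞ = 258.255 + 16.828 = 275.083 mcg/mL·h
F = (AUC_ev/D_ev)/(AUC_iv/D_iv) = (275.083/200)/(307.92/100) = 1.375415/3.0792 = 0.4467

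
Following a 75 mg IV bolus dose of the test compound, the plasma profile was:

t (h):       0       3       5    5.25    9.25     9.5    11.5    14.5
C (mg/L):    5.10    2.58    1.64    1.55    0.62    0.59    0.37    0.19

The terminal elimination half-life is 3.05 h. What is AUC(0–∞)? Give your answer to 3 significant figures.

Trapezoidal AUC_0→14.5:
  [0→3]: (5.10+2.58)/2 × 3 = 11.52
  [3→5]: (2.58+1.64)/2 × 2 = 4.22
  [5→5.25]: (1.64+1.55)/2 × 0.25 = 0.39875
  [5.25→9.25]: (1.55+0.62)/2 × 4 = 4.34
  [9.25→9.5]: (0.62+0.59)/2 × 0.25 = 0.15125
  [9.5→11.5]: (0.59+0.37)/2 × 2 = 0.96
  [11.5→14.5]: (0.37+0.19)/2 × 3 = 0.84
  Sum = 22.43 mg/L·h
k_e = ln2 / t½ = 0.693147 / 3.05 = 0.2273 h^-1
Extrapolated tail: C_last / k_e = 0.19 / 0.2273 = 0.836
AUC_0→∞ = 22.43 + 0.836 = 23.266 mg/L·h

AUC = 23.3 mg/L·h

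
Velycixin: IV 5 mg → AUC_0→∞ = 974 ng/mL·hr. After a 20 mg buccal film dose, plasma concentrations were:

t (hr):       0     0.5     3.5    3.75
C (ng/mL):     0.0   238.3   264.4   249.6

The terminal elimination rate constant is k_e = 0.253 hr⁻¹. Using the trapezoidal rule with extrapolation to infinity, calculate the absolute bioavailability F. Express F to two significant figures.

Trapezoidal AUC_0→3.75 (buccal film):
  [0→0.5]: (0.0+238.3)/2 × 0.5 = 59.575
  [0.5→3.5]: (238.3+264.4)/2 × 3 = 754.05
  [3.5→3.75]: (264.4+249.6)/2 × 0.25 = 64.25
  Sum = 877.875 ng/mL·hr
Tail: C_last/k_e = 249.6/0.253 = 986.561
AUC_0→∞ (buccal film) = 877.875 + 986.561 = 1864.436 ng/mL·hr
F = (AUC_ev/D_ev)/(AUC_iv/D_iv) = (1864.436/20)/(974/5) = 93.2218/194.8 = 0.4786

F = 0.48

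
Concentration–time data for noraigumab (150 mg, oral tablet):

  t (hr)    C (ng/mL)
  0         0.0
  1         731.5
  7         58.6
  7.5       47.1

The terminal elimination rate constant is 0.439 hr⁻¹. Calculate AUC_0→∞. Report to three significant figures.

Trapezoidal AUC_0→7.5:
  [0→1]: (0.0+731.5)/2 × 1 = 365.75
  [1→7]: (731.5+58.6)/2 × 6 = 2370.3
  [7→7.5]: (58.6+47.1)/2 × 0.5 = 26.425
  Sum = 2762.475 ng/mL·hr
Extrapolated tail: C_last / k_e = 47.1 / 0.439 = 107.289
AUC_0→∞ = 2762.475 + 107.289 = 2869.764 ng/mL·hr

AUC = 2870 ng/mL·hr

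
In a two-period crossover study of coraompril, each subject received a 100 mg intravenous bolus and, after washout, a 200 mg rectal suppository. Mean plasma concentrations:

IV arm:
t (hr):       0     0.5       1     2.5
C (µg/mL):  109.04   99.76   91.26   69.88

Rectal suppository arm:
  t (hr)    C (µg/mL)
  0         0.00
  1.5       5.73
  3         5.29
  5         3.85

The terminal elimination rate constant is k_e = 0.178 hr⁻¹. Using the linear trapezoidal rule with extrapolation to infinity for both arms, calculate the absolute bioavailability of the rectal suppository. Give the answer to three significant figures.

F = 0.0353

Trapezoidal AUC_0→2.5 (IV):
  [0→0.5]: (109.04+99.76)/2 × 0.5 = 52.2
  [0.5→1]: (99.76+91.26)/2 × 0.5 = 47.755
  [1→2.5]: (91.26+69.88)/2 × 1.5 = 120.855
  Sum = 220.81 µg/mL·hr
IV tail: 69.88/0.178 = 392.584; AUC_iv,0→∞ = 220.81 + 392.584 = 613.394 µg/mL·hr
Trapezoidal AUC_0→5 (rectal suppository):
  [0→1.5]: (0.00+5.73)/2 × 1.5 = 4.2975
  [1.5→3]: (5.73+5.29)/2 × 1.5 = 8.265
  [3→5]: (5.29+3.85)/2 × 2 = 9.14
  Sum = 21.7025 µg/mL·hr
rectal suppository tail: 3.85/0.178 = 21.629; AUC_ev,0→∞ = 21.7025 + 21.629 = 43.3315 µg/mL·hr
F = (AUC_ev/D_ev)/(AUC_iv/D_iv) = (43.3315/200)/(613.394/100) = 0.2166575/6.13394 = 0.0353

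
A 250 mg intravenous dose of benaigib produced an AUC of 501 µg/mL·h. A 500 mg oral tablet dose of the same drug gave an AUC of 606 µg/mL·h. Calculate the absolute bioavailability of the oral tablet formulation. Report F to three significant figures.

F = 0.605

F = (AUC_ev / D_ev) / (AUC_iv / D_iv)
  = (606/500) / (501/250)
  = 1.212 / 2.004 = 0.6048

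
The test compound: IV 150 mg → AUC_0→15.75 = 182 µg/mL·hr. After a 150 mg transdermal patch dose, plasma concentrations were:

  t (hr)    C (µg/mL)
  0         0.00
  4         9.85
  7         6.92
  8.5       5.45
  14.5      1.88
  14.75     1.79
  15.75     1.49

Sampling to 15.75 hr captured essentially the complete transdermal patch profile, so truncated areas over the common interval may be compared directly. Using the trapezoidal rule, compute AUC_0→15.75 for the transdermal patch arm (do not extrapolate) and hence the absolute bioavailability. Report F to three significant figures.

F = 0.430

Trapezoidal AUC_0→15.75 (transdermal patch):
  [0→4]: (0.00+9.85)/2 × 4 = 19.7
  [4→7]: (9.85+6.92)/2 × 3 = 25.155
  [7→8.5]: (6.92+5.45)/2 × 1.5 = 9.2775
  [8.5→14.5]: (5.45+1.88)/2 × 6 = 21.99
  [14.5→14.75]: (1.88+1.79)/2 × 0.25 = 0.45875
  [14.75→15.75]: (1.79+1.49)/2 × 1 = 1.64
  Sum = 78.22125 µg/mL·hr
F = (AUC_ev/D_ev)/(AUC_iv/D_iv) = (78.22125/150)/(182/150) = 0.521475/1.21333 = 0.4298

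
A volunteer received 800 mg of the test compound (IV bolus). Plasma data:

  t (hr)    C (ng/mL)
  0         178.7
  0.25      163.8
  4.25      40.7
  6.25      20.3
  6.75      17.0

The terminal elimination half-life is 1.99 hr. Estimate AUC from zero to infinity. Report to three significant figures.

AUC = 571 ng/mL·hr

Trapezoidal AUC_0→6.75:
  [0→0.25]: (178.7+163.8)/2 × 0.25 = 42.8125
  [0.25→4.25]: (163.8+40.7)/2 × 4 = 409.0
  [4.25→6.25]: (40.7+20.3)/2 × 2 = 61.0
  [6.25→6.75]: (20.3+17.0)/2 × 0.5 = 9.325
  Sum = 522.1375 ng/mL·hr
k_e = ln2 / t½ = 0.693147 / 1.99 = 0.3483 hr^-1
Extrapolated tail: C_last / k_e = 17.0 / 0.3483 = 48.808
AUC_0→∞ = 522.1375 + 48.808 = 570.9455 ng/mL·hr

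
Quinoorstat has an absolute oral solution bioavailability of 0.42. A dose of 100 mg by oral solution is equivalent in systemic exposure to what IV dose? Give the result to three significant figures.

Systemic exposure from an extravascular dose = F × D_ev, so the equivalent IV dose is F × D_ev.
D_iv = F × D_ev = 0.42 × 100 = 42 mg

D_iv = 42.0 mg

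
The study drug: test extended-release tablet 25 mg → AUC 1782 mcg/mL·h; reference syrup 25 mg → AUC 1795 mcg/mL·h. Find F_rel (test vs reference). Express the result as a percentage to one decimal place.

F_rel = (AUC_test/D_test) / (AUC_ref/D_ref)
      = (1782/25) / (1795/25)
      = 71.28 / 71.8 = 0.9928 = 99.28%

F_rel = 99.3%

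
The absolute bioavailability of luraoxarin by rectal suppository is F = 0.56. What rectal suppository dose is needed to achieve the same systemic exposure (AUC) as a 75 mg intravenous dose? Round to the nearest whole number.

D_rectal = 134 mg

For equal systemic exposure: F × D_ev = D_iv
D_ev = D_iv / F = 75 / 0.56 = 133.929 mg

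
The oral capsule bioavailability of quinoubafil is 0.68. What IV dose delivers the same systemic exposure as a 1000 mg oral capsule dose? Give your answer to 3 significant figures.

Systemic exposure from an extravascular dose = F × D_ev, so the equivalent IV dose is F × D_ev.
D_iv = F × D_ev = 0.68 × 1000 = 680 mg

D_iv = 680 mg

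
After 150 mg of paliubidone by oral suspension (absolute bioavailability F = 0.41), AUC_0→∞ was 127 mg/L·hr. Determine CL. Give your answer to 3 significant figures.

CL = F × Dose / AUC_0→∞
   = 0.41 × 150 / 127 = 0.484252 L/hr

CL = 0.484 L/hr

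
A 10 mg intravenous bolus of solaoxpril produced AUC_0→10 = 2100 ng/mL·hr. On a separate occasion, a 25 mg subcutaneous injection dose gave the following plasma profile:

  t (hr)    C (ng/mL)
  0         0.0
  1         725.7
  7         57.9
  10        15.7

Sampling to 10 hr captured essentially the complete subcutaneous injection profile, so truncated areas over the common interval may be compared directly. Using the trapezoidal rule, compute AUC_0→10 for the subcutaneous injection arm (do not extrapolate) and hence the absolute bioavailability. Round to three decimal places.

F = 0.538

Trapezoidal AUC_0→10 (subcutaneous injection):
  [0→1]: (0.0+725.7)/2 × 1 = 362.85
  [1→7]: (725.7+57.9)/2 × 6 = 2350.8
  [7→10]: (57.9+15.7)/2 × 3 = 110.4
  Sum = 2824.05 ng/mL·hr
F = (AUC_ev/D_ev)/(AUC_iv/D_iv) = (2824.05/25)/(2100/10) = 112.962/210 = 0.5379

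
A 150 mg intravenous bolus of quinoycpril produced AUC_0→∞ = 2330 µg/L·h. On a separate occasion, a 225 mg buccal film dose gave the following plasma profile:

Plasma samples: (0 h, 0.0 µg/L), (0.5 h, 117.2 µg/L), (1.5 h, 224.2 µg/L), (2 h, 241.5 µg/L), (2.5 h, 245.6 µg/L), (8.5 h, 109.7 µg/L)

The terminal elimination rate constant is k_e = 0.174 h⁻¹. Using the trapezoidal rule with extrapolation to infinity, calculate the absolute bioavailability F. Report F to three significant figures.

F = 0.611

Trapezoidal AUC_0→8.5 (buccal film):
  [0→0.5]: (0.0+117.2)/2 × 0.5 = 29.3
  [0.5→1.5]: (117.2+224.2)/2 × 1 = 170.7
  [1.5→2]: (224.2+241.5)/2 × 0.5 = 116.425
  [2→2.5]: (241.5+245.6)/2 × 0.5 = 121.775
  [2.5→8.5]: (245.6+109.7)/2 × 6 = 1065.9
  Sum = 1504.1 µg/L·h
Tail: C_last/k_e = 109.7/0.174 = 630.460
AUC_0→∞ (buccal film) = 1504.1 + 630.460 = 2134.56 µg/L·h
F = (AUC_ev/D_ev)/(AUC_iv/D_iv) = (2134.56/225)/(2330/150) = 9.48693/15.5333 = 0.6107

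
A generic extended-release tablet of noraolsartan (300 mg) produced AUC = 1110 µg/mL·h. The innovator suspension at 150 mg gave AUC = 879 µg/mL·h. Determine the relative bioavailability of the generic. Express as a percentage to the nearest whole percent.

F_rel = (AUC_test/D_test) / (AUC_ref/D_ref)
      = (1110/300) / (879/150)
      = 3.7 / 5.86 = 0.6314 = 63.14%

F_rel = 63%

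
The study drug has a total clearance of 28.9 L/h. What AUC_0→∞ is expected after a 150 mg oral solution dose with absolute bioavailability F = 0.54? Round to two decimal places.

AUC = 2.80 mg/L·h

AUC_0→∞ = F × Dose / CL
        = 0.54 × 150 / 28.9 = 2.80277 mg/L·h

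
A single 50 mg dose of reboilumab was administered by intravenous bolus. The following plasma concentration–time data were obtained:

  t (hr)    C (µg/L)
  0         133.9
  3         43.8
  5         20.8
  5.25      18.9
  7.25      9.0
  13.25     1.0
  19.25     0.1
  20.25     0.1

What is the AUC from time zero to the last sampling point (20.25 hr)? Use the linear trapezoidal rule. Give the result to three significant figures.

AUC = 397 µg/L·hr

Trapezoidal AUC_0→20.25:
  [0→3]: (133.9+43.8)/2 × 3 = 266.55
  [3→5]: (43.8+20.8)/2 × 2 = 64.6
  [5→5.25]: (20.8+18.9)/2 × 0.25 = 4.9625
  [5.25→7.25]: (18.9+9.0)/2 × 2 = 27.9
  [7.25→13.25]: (9.0+1.0)/2 × 6 = 30.0
  [13.25→19.25]: (1.0+0.1)/2 × 6 = 3.3
  [19.25→20.25]: (0.1+0.1)/2 × 1 = 0.1
  Sum = 397.4125 µg/L·hr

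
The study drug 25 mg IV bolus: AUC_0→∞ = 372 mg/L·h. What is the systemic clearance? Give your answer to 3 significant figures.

CL = 0.0672 L/h

CL = Dose_iv / AUC_0→∞
   = 25 / 372 = 0.0672043 L/h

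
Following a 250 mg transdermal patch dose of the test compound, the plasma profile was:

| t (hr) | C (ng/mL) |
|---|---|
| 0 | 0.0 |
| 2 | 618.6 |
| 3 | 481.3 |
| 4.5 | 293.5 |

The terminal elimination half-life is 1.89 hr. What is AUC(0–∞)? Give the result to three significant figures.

AUC = 2550 ng/mL·hr

Trapezoidal AUC_0→4.5:
  [0→2]: (0.0+618.6)/2 × 2 = 618.6
  [2→3]: (618.6+481.3)/2 × 1 = 549.95
  [3→4.5]: (481.3+293.5)/2 × 1.5 = 581.1
  Sum = 1749.65 ng/mL·hr
k_e = ln2 / t½ = 0.693147 / 1.89 = 0.3667 hr^-1
Extrapolated tail: C_last / k_e = 293.5 / 0.3667 = 800.382
AUC_0→∞ = 1749.65 + 800.382 = 2550.032 ng/mL·hr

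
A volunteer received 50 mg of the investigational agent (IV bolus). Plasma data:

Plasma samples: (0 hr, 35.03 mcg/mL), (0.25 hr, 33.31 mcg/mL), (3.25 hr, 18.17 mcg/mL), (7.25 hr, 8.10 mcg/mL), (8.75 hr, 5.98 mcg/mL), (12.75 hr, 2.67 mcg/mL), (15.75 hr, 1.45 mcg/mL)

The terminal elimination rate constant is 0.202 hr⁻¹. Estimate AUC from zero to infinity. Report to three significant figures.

AUC = 180 mcg/mL·hr

Trapezoidal AUC_0→15.75:
  [0→0.25]: (35.03+33.31)/2 × 0.25 = 8.5425
  [0.25→3.25]: (33.31+18.17)/2 × 3 = 77.22
  [3.25→7.25]: (18.17+8.10)/2 × 4 = 52.54
  [7.25→8.75]: (8.10+5.98)/2 × 1.5 = 10.56
  [8.75→12.75]: (5.98+2.67)/2 × 4 = 17.3
  [12.75→15.75]: (2.67+1.45)/2 × 3 = 6.18
  Sum = 172.3425 mcg/mL·hr
Extrapolated tail: C_last / k_e = 1.45 / 0.202 = 7.178
AUC_0→∞ = 172.3425 + 7.178 = 179.5205 mcg/mL·hr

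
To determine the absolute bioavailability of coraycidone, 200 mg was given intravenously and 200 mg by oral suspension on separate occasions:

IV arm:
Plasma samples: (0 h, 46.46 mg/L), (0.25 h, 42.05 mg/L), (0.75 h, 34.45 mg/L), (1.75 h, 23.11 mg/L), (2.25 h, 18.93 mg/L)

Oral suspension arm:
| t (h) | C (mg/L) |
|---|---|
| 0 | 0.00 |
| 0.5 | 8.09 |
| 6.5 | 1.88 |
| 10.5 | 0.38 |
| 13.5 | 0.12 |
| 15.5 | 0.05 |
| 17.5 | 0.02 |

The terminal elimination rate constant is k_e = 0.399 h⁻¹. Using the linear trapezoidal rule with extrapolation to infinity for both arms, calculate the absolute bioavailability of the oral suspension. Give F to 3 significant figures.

Trapezoidal AUC_0→2.25 (IV):
  [0→0.25]: (46.46+42.05)/2 × 0.25 = 11.06375
  [0.25→0.75]: (42.05+34.45)/2 × 0.5 = 19.125
  [0.75→1.75]: (34.45+23.11)/2 × 1 = 28.78
  [1.75→2.25]: (23.11+18.93)/2 × 0.5 = 10.51
  Sum = 69.47875 mg/L·h
IV tail: 18.93/0.399 = 47.444; AUC_iv,0→∞ = 69.47875 + 47.444 = 116.92275 mg/L·h
Trapezoidal AUC_0→17.5 (oral suspension):
  [0→0.5]: (0.00+8.09)/2 × 0.5 = 2.0225
  [0.5→6.5]: (8.09+1.88)/2 × 6 = 29.91
  [6.5→10.5]: (1.88+0.38)/2 × 4 = 4.52
  [10.5→13.5]: (0.38+0.12)/2 × 3 = 0.75
  [13.5→15.5]: (0.12+0.05)/2 × 2 = 0.17
  [15.5→17.5]: (0.05+0.02)/2 × 2 = 0.07
  Sum = 37.4425 mg/L·h
oral suspension tail: 0.02/0.399 = 0.050; AUC_ev,0→∞ = 37.4425 + 0.050 = 37.4925 mg/L·h
F = (AUC_ev/D_ev)/(AUC_iv/D_iv) = (37.4925/200)/(116.92275/200) = 0.1874625/0.58461375 = 0.3207

F = 0.321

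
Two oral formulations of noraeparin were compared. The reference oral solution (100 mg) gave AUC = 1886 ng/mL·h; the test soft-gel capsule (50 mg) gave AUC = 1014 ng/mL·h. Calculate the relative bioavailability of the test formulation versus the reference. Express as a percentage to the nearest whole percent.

F_rel = (AUC_test/D_test) / (AUC_ref/D_ref)
      = (1014/50) / (1886/100)
      = 20.28 / 18.86 = 1.0753 = 107.53%

F_rel = 108%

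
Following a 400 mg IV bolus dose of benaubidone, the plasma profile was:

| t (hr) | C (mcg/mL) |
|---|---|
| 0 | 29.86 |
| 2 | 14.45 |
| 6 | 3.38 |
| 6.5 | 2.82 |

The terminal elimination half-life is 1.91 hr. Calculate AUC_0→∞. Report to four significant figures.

Trapezoidal AUC_0→6.5:
  [0→2]: (29.86+14.45)/2 × 2 = 44.31
  [2→6]: (14.45+3.38)/2 × 4 = 35.66
  [6→6.5]: (3.38+2.82)/2 × 0.5 = 1.55
  Sum = 81.52 mcg/mL·hr
k_e = ln2 / t½ = 0.693147 / 1.91 = 0.3629 hr^-1
Extrapolated tail: C_last / k_e = 2.82 / 0.3629 = 7.771
AUC_0→∞ = 81.52 + 7.771 = 89.291 mcg/mL·hr

AUC = 89.29 mcg/mL·hr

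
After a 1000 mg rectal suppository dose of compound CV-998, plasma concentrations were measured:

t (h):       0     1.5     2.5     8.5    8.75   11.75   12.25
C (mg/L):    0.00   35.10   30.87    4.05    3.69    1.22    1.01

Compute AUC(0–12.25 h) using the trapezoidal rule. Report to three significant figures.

Trapezoidal AUC_0→12.25:
  [0→1.5]: (0.00+35.10)/2 × 1.5 = 26.325
  [1.5→2.5]: (35.10+30.87)/2 × 1 = 32.985
  [2.5→8.5]: (30.87+4.05)/2 × 6 = 104.76
  [8.5→8.75]: (4.05+3.69)/2 × 0.25 = 0.9675
  [8.75→11.75]: (3.69+1.22)/2 × 3 = 7.365
  [11.75→12.25]: (1.22+1.01)/2 × 0.5 = 0.5575
  Sum = 172.96 mg/L·h

AUC = 173 mg/L·h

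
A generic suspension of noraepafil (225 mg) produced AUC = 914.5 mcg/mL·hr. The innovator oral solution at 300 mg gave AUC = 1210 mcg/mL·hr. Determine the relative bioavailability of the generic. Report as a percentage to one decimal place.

F_rel = 100.8%

F_rel = (AUC_test/D_test) / (AUC_ref/D_ref)
      = (914.5/225) / (1210/300)
      = 4.06444 / 4.03333 = 1.0077 = 100.77%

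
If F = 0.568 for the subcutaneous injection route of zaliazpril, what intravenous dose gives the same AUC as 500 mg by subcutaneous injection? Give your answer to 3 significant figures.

Systemic exposure from an extravascular dose = F × D_ev, so the equivalent IV dose is F × D_ev.
D_iv = F × D_ev = 0.568 × 500 = 284 mg

D_iv = 284 mg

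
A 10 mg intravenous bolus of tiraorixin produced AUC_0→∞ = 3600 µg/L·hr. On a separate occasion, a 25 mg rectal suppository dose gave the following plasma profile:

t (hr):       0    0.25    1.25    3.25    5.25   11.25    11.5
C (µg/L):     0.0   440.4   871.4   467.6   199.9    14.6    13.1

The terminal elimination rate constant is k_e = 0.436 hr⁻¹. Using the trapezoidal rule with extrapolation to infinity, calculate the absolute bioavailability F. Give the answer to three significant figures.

F = 0.377

Trapezoidal AUC_0→11.5 (rectal suppository):
  [0→0.25]: (0.0+440.4)/2 × 0.25 = 55.05
  [0.25→1.25]: (440.4+871.4)/2 × 1 = 655.9
  [1.25→3.25]: (871.4+467.6)/2 × 2 = 1339.0
  [3.25→5.25]: (467.6+199.9)/2 × 2 = 667.5
  [5.25→11.25]: (199.9+14.6)/2 × 6 = 643.5
  [11.25→11.5]: (14.6+13.1)/2 × 0.25 = 3.4625
  Sum = 3364.4125 µg/L·hr
Tail: C_last/k_e = 13.1/0.436 = 30.046
AUC_0→∞ (rectal suppository) = 3364.4125 + 30.046 = 3394.4585 µg/L·hr
F = (AUC_ev/D_ev)/(AUC_iv/D_iv) = (3394.4585/25)/(3600/10) = 135.77834/360 = 0.3772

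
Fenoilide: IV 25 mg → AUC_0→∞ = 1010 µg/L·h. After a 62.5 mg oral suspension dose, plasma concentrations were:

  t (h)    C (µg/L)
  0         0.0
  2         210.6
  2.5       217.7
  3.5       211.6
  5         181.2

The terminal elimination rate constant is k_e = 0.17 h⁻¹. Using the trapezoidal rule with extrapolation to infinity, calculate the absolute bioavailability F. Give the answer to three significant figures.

F = 0.750

Trapezoidal AUC_0→5 (oral suspension):
  [0→2]: (0.0+210.6)/2 × 2 = 210.6
  [2→2.5]: (210.6+217.7)/2 × 0.5 = 107.075
  [2.5→3.5]: (217.7+211.6)/2 × 1 = 214.65
  [3.5→5]: (211.6+181.2)/2 × 1.5 = 294.6
  Sum = 826.925 µg/L·h
Tail: C_last/k_e = 181.2/0.17 = 1065.882
AUC_0→∞ (oral suspension) = 826.925 + 1065.882 = 1892.807 µg/L·h
F = (AUC_ev/D_ev)/(AUC_iv/D_iv) = (1892.807/62.5)/(1010/25) = 30.284912/40.4 = 0.7496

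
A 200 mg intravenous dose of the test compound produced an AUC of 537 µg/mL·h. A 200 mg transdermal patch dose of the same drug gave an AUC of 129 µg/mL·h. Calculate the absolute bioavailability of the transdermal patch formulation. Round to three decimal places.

F = (AUC_ev / D_ev) / (AUC_iv / D_iv)
  = (129/200) / (537/200)
  = 0.645 / 2.685 = 0.2402

F = 0.240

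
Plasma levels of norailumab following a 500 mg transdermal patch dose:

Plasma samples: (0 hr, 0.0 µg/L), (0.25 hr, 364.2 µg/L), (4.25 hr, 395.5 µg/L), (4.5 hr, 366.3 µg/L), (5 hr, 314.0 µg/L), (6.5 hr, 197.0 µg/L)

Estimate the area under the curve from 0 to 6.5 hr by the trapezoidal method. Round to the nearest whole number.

AUC = 2213 µg/L·hr

Trapezoidal AUC_0→6.5:
  [0→0.25]: (0.0+364.2)/2 × 0.25 = 45.525
  [0.25→4.25]: (364.2+395.5)/2 × 4 = 1519.4
  [4.25→4.5]: (395.5+366.3)/2 × 0.25 = 95.225
  [4.5→5]: (366.3+314.0)/2 × 0.5 = 170.075
  [5→6.5]: (314.0+197.0)/2 × 1.5 = 383.25
  Sum = 2213.475 µg/L·hr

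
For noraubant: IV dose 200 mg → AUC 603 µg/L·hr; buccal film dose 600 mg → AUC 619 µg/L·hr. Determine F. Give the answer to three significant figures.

F = (AUC_ev / D_ev) / (AUC_iv / D_iv)
  = (619/600) / (603/200)
  = 1.03167 / 3.015 = 0.3422

F = 0.342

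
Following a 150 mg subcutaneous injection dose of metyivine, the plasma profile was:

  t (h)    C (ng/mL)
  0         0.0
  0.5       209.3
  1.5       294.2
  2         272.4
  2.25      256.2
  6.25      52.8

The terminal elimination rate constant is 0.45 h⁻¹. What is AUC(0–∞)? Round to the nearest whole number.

AUC = 1247 ng/mL·h

Trapezoidal AUC_0→6.25:
  [0→0.5]: (0.0+209.3)/2 × 0.5 = 52.325
  [0.5→1.5]: (209.3+294.2)/2 × 1 = 251.75
  [1.5→2]: (294.2+272.4)/2 × 0.5 = 141.65
  [2→2.25]: (272.4+256.2)/2 × 0.25 = 66.075
  [2.25→6.25]: (256.2+52.8)/2 × 4 = 618.0
  Sum = 1129.8 ng/mL·h
Extrapolated tail: C_last / k_e = 52.8 / 0.45 = 117.333
AUC_0→∞ = 1129.8 + 117.333 = 1247.133 ng/mL·h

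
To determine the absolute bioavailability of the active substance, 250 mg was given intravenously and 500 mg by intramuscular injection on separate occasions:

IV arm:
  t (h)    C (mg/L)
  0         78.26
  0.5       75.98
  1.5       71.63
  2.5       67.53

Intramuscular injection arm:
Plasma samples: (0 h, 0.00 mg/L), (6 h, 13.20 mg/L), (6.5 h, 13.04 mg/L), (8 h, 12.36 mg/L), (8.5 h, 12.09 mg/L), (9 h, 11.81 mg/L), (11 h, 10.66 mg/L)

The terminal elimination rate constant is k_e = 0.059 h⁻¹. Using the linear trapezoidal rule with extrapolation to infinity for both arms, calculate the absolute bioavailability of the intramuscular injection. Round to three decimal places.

Trapezoidal AUC_0→2.5 (IV):
  [0→0.5]: (78.26+75.98)/2 × 0.5 = 38.56
  [0.5→1.5]: (75.98+71.63)/2 × 1 = 73.805
  [1.5→2.5]: (71.63+67.53)/2 × 1 = 69.58
  Sum = 181.945 mg/L·h
IV tail: 67.53/0.059 = 1144.576; AUC_iv,0→∞ = 181.945 + 1144.576 = 1326.521 mg/L·h
Trapezoidal AUC_0→11 (intramuscular injection):
  [0→6]: (0.00+13.20)/2 × 6 = 39.6
  [6→6.5]: (13.20+13.04)/2 × 0.5 = 6.56
  [6.5→8]: (13.04+12.36)/2 × 1.5 = 19.05
  [8→8.5]: (12.36+12.09)/2 × 0.5 = 6.1125
  [8.5→9]: (12.09+11.81)/2 × 0.5 = 5.975
  [9→11]: (11.81+10.66)/2 × 2 = 22.47
  Sum = 99.7675 mg/L·h
intramuscular injection tail: 10.66/0.059 = 180.678; AUC_ev,0→∞ = 99.7675 + 180.678 = 280.4455 mg/L·h
F = (AUC_ev/D_ev)/(AUC_iv/D_iv) = (280.4455/500)/(1326.521/250) = 0.560891/5.306084 = 0.1057

F = 0.106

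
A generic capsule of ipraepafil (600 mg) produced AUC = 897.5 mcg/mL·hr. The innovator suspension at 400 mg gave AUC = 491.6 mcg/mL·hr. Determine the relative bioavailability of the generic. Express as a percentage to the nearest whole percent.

F_rel = 122%

F_rel = (AUC_test/D_test) / (AUC_ref/D_ref)
      = (897.5/600) / (491.6/400)
      = 1.49583 / 1.229 = 1.2171 = 121.71%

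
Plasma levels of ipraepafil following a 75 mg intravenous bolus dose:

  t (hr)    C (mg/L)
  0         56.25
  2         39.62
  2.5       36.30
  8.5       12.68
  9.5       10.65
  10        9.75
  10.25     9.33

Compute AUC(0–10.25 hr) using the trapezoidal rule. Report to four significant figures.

Trapezoidal AUC_0→10.25:
  [0→2]: (56.25+39.62)/2 × 2 = 95.87
  [2→2.5]: (39.62+36.30)/2 × 0.5 = 18.98
  [2.5→8.5]: (36.30+12.68)/2 × 6 = 146.94
  [8.5→9.5]: (12.68+10.65)/2 × 1 = 11.665
  [9.5→10]: (10.65+9.75)/2 × 0.5 = 5.1
  [10→10.25]: (9.75+9.33)/2 × 0.25 = 2.385
  Sum = 280.94 mg/L·hr

AUC = 280.9 mg/L·hr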